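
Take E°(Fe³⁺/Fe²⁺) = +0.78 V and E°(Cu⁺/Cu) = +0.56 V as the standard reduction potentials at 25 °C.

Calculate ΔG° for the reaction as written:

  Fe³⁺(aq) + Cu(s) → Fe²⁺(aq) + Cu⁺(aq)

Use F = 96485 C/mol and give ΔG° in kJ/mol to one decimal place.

-21.2 kJ/mol

As written, Fe³⁺/Fe²⁺ is reduced (cathode) and Cu⁺/Cu is oxidised (anode), so E°cell = (+0.78) − (+0.56) = +0.22 V.
Balancing electrons gives n = 1.
ΔG° = −nFE° = −(1)(96485)(+0.22) = -21,227 J = -21.2 kJ/mol.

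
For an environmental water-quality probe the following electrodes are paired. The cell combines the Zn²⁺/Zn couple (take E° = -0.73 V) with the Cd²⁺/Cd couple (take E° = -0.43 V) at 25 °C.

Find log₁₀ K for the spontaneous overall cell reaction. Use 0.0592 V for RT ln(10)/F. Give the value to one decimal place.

Cathode: Cd²⁺/Cd; anode: Zn²⁺/Zn. E°cell = +0.30 V, n = 2.
log K = nE°cell / 0.0592 = (2)(+0.30) / 0.0592 = 10.1.

10.1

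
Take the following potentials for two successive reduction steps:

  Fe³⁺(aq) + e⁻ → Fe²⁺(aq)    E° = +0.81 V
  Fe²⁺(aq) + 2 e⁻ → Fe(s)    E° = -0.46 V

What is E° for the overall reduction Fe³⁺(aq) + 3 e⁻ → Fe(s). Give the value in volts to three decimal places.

-0.037 V

Since ΔG° = −nFE° is additive over sequential reductions, n₃E°₃ = n₁E°₁ + n₂E°₂.
E°₃ = (1×+0.81 + 2×-0.46) / 3 = (-0.110) / 3 = -0.037 V.
Simply averaging or adding the two E° values would be wrong; the electron-weighted sum is required.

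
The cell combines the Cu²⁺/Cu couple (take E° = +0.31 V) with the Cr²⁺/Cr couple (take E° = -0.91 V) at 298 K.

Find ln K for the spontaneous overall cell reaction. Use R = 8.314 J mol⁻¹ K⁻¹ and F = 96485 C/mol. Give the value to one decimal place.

Cathode: Cu²⁺/Cu; anode: Cr²⁺/Cr. E°cell = (+0.31) − (-0.91) = +1.22 V, with n = 2.
ΔG° = −nFE° = −RT ln K, so ln K = nFE°/(RT) = (2)(96485)(+1.22) / ((8.314)(298)) = 95.022.

95.0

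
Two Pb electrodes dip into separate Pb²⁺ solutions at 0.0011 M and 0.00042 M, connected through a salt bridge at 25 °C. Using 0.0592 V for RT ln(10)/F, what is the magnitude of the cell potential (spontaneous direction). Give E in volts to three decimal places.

+0.012 V

For a concentration cell E°cell = 0. The 0.0011 M side is the cathode (reduction is favoured where [Pb²⁺] is higher).
With n = 2, E = −(0.0592/2) log([Pb²⁺]ₐₙ/[Pb²⁺]꜀ₐₜ) = −(0.0592/2) log(0.00042/0.0011) = −(0.0592/2)(-0.418) = +0.012 V.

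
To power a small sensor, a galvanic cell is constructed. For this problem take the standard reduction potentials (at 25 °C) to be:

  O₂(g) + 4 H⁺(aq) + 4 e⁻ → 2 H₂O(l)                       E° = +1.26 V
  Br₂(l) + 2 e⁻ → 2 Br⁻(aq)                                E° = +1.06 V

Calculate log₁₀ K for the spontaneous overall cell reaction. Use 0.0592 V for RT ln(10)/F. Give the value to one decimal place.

13.5

Cathode: O₂/H₂O; anode: Br₂/Br⁻. E°cell = +0.20 V, n = 4.
log K = nE°cell / 0.0592 = (4)(+0.20) / 0.0592 = 13.5.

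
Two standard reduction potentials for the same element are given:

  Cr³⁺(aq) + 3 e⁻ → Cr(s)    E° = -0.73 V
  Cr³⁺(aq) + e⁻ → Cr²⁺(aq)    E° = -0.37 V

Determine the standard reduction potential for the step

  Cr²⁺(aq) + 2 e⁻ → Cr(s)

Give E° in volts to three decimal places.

Sequential free energies add, so n₃E°₃ = n₁E°₁ + n₂E°₂.
With n₃ = 3, and the known step contributing 1×(-0.37) V, the unknown satisfies 2·E° = 3×(-0.73) − 1×(-0.37) = -1.820.
E° = -1.820 / 2 = -0.910 V.

-0.910 V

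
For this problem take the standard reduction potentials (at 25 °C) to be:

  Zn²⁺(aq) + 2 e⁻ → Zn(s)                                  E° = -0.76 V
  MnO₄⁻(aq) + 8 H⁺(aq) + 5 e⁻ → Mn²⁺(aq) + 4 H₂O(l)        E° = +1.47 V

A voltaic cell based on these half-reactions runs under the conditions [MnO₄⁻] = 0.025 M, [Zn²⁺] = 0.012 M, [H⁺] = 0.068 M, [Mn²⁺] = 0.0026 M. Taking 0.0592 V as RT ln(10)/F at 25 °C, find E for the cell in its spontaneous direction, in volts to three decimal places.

MnO₄⁻/Mn²⁺ is the cathode (higher E°), Zn²⁺/Zn the anode: E°cell = +1.47 − (-0.76) = +2.23 V, n = 10.
Overall: 2 MnO₄⁻(aq) + 16 H⁺(aq) + 5 Zn(s) → 2 Mn²⁺(aq) + 8 H₂O(l) + 5 Zn²⁺(aq)
Q = [Mn²⁺]^2·[Zn²⁺]^5 / ([MnO₄⁻]^2·[H⁺]^16); log Q = 7.110.
E = E° − (0.0592/n) log Q = +2.23 − (0.0592/10)(7.110) = +2.188 V.

+2.188 V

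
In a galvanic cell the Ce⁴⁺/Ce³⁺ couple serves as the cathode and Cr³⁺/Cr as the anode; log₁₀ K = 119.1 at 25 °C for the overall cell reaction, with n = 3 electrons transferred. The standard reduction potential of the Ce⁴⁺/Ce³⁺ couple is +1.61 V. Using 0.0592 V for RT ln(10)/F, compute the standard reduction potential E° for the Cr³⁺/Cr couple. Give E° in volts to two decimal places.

-0.74 V

E°cell = (0.0592/n)·log K = (0.0592/3)(119.1) = +2.350 V.
Since Ce⁴⁺/Ce³⁺ is the cathode and Cr³⁺/Cr the anode, E°cell = E°(Ce⁴⁺/Ce³⁺) − E°(Cr³⁺/Cr).
So E°(Cr³⁺/Cr) = E°(Ce⁴⁺/Ce³⁺) − E°cell = (+1.61) − (+2.350) = -0.74 V.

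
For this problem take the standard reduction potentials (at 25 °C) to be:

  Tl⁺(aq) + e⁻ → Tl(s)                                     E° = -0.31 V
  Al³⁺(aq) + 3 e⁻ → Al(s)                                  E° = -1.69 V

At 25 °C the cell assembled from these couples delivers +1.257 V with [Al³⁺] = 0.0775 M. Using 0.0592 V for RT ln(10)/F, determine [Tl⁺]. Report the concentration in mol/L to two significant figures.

Tl⁺/Tl is the cathode, Al³⁺/Al the anode: E°cell = +1.38 V, n = 3.
Overall reaction: 3 Tl⁺(aq) + Al(s) → 3 Tl(s) + Al³⁺(aq); Q = [Al³⁺]^1/[Tl⁺]^3.
From E = E° − (0.0592/n) log Q: log Q = (E° − E)·n/0.0592 = (+1.38 − (+1.257))·3/0.0592 = 6.2331.
So 3·log[Tl⁺] = 1·log(0.0775) − log Q = -1.1107 − (6.2331) = -7.3438; log[Tl⁺] = -7.3438 / 3 = -2.4479; [Tl⁺] = 10^(-2.4479) ≈ 0.0036 M.

0.0036 M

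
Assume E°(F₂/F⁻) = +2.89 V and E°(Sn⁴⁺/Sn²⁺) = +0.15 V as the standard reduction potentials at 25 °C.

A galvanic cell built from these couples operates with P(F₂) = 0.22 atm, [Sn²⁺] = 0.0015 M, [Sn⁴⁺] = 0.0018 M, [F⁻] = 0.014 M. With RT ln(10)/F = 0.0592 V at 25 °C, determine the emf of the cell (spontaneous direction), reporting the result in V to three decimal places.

F₂/F⁻ is the cathode (higher E°), Sn⁴⁺/Sn²⁺ the anode: E°cell = +2.89 − (+0.15) = +2.74 V, n = 2.
Overall: F₂(g) + Sn²⁺(aq) → 2 F⁻(aq) + Sn⁴⁺(aq)
Q = [F⁻]^2·[Sn⁴⁺] / (P(F₂)·[Sn²⁺]); log Q = -2.971.
E = E° − (0.0592/n) log Q = +2.74 − (0.0592/2)(-2.971) = +2.828 V.

+2.828 V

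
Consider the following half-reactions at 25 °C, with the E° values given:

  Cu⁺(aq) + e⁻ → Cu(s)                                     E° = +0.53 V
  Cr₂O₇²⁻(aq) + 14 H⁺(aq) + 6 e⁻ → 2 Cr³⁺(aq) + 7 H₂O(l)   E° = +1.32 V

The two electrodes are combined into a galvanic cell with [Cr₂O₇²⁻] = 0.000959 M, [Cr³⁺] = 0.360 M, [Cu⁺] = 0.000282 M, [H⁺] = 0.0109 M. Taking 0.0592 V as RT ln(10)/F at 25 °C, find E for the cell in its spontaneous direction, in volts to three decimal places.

Cr₂O₇²⁻/Cr³⁺ is the cathode (higher E°), Cu⁺/Cu the anode: E°cell = +1.32 − (+0.53) = +0.79 V, n = 6.
Overall: Cr₂O₇²⁻(aq) + 14 H⁺(aq) + 6 Cu(s) → 2 Cr³⁺(aq) + 7 H₂O(l) + 6 Cu⁺(aq)
Q = [Cr³⁺]^2·[Cu⁺]^6 / ([Cr₂O₇²⁻]·[H⁺]^14); log Q = 8.308.
E = E° − (0.0592/n) log Q = +0.79 − (0.0592/6)(8.308) = +0.708 V.

+0.708 V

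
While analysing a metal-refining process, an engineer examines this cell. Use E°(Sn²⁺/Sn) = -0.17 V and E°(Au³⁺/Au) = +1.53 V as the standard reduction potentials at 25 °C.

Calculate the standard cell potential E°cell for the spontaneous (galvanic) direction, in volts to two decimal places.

+1.70 V

The Au³⁺/Au couple has the higher reduction potential, so it is the cathode; Sn²⁺/Sn is oxidised at the anode.
E°cell = E°(cathode) − E°(anode) = (+1.53) − (-0.17) = +1.70 V.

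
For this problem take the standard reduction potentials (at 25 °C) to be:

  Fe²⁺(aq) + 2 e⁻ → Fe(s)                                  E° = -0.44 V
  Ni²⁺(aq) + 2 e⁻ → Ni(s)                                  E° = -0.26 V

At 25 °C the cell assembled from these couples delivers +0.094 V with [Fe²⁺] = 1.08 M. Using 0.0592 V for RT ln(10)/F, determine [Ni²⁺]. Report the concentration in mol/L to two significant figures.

0.0013 M

Ni²⁺/Ni is the cathode, Fe²⁺/Fe the anode: E°cell = +0.18 V, n = 2.
Overall reaction: Ni²⁺(aq) + Fe(s) → Ni(s) + Fe²⁺(aq); Q = [Fe²⁺]^1/[Ni²⁺]^1.
From E = E° − (0.0592/n) log Q: log Q = (E° − E)·n/0.0592 = (+0.18 − (+0.094))·2/0.0592 = 2.9054.
So 1·log[Ni²⁺] = 1·log(1.08) − log Q = 0.0334 − (2.9054) = -2.8720; [Ni²⁺] = 10^(-2.8720) ≈ 0.0013 M.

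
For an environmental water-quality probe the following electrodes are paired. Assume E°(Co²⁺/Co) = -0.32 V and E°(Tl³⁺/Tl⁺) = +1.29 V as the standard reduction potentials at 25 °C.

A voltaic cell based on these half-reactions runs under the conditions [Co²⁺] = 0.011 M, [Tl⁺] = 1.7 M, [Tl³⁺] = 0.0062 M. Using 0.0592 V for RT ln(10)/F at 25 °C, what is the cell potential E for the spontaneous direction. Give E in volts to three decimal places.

+1.596 V

Tl³⁺/Tl⁺ is the cathode (higher E°), Co²⁺/Co the anode: E°cell = +1.29 − (-0.32) = +1.61 V, n = 2.
Overall: Tl³⁺(aq) + Co(s) → Tl⁺(aq) + Co²⁺(aq)
Q = [Tl⁺]·[Co²⁺] / ([Tl³⁺]); log Q = 0.479.
E = E° − (0.0592/n) log Q = +1.61 − (0.0592/2)(0.479) = +1.596 V.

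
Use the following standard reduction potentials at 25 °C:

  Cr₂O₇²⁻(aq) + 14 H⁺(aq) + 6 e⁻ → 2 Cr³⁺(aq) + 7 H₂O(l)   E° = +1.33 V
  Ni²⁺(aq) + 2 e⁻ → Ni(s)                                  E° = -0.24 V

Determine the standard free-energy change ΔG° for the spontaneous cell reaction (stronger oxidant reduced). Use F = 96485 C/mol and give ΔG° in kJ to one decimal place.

Cr₂O₇²⁻/Cr³⁺ (E° = +1.33 V) is the cathode; Ni²⁺/Ni (E° = -0.24 V) is the anode, so E°cell = +1.57 V.
Balancing electrons gives n = 6 (lcm of 6 and 2).
ΔG° = −nFE° = −(6)(96485)(+1.57) = -908,889 J = -908.9 kJ.

-908.9 kJ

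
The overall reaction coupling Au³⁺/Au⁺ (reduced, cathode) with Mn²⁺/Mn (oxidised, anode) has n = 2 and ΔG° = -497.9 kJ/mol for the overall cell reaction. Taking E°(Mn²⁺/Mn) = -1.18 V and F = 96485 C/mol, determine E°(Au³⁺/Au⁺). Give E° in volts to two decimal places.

+1.40 V

E°cell = −ΔG°/(nF) = −(-497.9×10³)/((2)(96485)) = +2.580 V.
Since Au³⁺/Au⁺ is the cathode and Mn²⁺/Mn the anode, E°cell = E°(Au³⁺/Au⁺) − E°(Mn²⁺/Mn).
So E°(Au³⁺/Au⁺) = E°cell + E°(Mn²⁺/Mn) = +2.580 + (-1.18) = +1.40 V.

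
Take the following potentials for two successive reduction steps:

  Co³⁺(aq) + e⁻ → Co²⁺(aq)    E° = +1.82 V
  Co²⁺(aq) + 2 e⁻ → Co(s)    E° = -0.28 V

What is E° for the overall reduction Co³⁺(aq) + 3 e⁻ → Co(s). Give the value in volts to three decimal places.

+0.420 V

Since ΔG° = −nFE° is additive over sequential reductions, n₃E°₃ = n₁E°₁ + n₂E°₂.
E°₃ = (1×+1.82 + 2×-0.28) / 3 = (+1.260) / 3 = +0.420 V.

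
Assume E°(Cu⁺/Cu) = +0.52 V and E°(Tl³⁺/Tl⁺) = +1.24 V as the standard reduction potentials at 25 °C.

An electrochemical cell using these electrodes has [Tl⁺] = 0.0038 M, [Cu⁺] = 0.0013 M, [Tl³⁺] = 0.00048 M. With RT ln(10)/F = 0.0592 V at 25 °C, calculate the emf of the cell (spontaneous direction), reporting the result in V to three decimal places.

Tl³⁺/Tl⁺ is the cathode (higher E°), Cu⁺/Cu the anode: E°cell = +1.24 − (+0.52) = +0.72 V, n = 2.
Overall: Tl³⁺(aq) + 2 Cu(s) → Tl⁺(aq) + 2 Cu⁺(aq)
Q = [Tl⁺]·[Cu⁺]^2 / ([Tl³⁺]); log Q = -4.874.
E = E° − (0.0592/n) log Q = +0.72 − (0.0592/2)(-4.874) = +0.864 V.

+0.864 V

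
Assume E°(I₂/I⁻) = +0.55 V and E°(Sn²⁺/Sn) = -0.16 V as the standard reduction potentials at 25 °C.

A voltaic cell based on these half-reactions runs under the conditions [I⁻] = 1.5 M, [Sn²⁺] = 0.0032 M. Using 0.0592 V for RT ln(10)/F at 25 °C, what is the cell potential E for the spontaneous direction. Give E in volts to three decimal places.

I₂/I⁻ is the cathode (higher E°), Sn²⁺/Sn the anode: E°cell = +0.55 − (-0.16) = +0.71 V, n = 2.
Overall: I₂(s) + Sn(s) → 2 I⁻(aq) + Sn²⁺(aq)
Q = [I⁻]^2·[Sn²⁺]; log Q = -2.143.
E = E° − (0.0592/n) log Q = +0.71 − (0.0592/2)(-2.143) = +0.773 V.

+0.773 V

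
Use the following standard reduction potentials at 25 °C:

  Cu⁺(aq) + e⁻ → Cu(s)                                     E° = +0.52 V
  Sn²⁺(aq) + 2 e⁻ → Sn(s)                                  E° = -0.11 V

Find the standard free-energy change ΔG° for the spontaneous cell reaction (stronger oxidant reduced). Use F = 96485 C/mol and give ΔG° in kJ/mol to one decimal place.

-121.6 kJ/mol

Cu⁺/Cu (E° = +0.52 V) is the cathode; Sn²⁺/Sn (E° = -0.11 V) is the anode, so E°cell = +0.63 V.
Balancing electrons gives n = 2 (lcm of 1 and 2).
ΔG° = −nFE° = −(2)(96485)(+0.63) = -121,571 J = -121.6 kJ/mol.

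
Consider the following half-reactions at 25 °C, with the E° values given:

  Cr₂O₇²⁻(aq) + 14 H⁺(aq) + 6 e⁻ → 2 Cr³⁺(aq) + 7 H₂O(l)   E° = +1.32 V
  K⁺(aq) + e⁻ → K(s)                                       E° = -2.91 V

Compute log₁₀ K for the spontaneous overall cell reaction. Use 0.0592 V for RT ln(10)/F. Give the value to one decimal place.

Cathode: Cr₂O₇²⁻/Cr³⁺; anode: K⁺/K. E°cell = +4.23 V, n = 6.
log K = nE°cell / 0.0592 = (6)(+4.23) / 0.0592 = 428.7.

428.7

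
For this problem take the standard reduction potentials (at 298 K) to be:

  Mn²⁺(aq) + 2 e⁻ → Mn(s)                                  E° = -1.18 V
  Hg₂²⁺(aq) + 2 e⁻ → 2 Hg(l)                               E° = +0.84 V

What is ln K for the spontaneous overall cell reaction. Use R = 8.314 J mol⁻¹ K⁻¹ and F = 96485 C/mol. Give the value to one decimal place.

Cathode: Hg₂²⁺/Hg; anode: Mn²⁺/Mn. E°cell = (+0.84) − (-1.18) = +2.02 V, with n = 2.
ΔG° = −nFE° = −RT ln K, so ln K = nFE°/(RT) = (2)(96485)(+2.02) / ((8.314)(298)) = 157.331.

157.3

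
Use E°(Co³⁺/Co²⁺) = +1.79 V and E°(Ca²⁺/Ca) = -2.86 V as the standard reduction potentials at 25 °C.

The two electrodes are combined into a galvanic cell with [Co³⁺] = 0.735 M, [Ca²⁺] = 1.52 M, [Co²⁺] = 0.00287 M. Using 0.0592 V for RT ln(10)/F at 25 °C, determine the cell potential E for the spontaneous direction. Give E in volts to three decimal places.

+4.787 V

Co³⁺/Co²⁺ is the cathode (higher E°), Ca²⁺/Ca the anode: E°cell = +1.79 − (-2.86) = +4.65 V, n = 2.
Overall: 2 Co³⁺(aq) + Ca(s) → 2 Co²⁺(aq) + Ca²⁺(aq)
Q = [Co²⁺]^2·[Ca²⁺] / ([Co³⁺]^2); log Q = -4.635.
E = E° − (0.0592/n) log Q = +4.65 − (0.0592/2)(-4.635) = +4.787 V.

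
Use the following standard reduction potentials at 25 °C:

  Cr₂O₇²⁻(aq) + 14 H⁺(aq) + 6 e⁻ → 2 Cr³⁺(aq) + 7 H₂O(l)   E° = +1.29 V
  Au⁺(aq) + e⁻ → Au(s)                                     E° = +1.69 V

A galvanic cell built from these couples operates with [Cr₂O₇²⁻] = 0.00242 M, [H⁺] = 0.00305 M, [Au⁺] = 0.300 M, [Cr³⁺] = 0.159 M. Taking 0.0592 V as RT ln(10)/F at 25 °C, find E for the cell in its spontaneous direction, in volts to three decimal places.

+0.727 V

Au⁺/Au is the cathode (higher E°), Cr₂O₇²⁻/Cr³⁺ the anode: E°cell = +1.69 − (+1.29) = +0.40 V, n = 6.
Overall: 6 Au⁺(aq) + 2 Cr³⁺(aq) + 7 H₂O(l) → 6 Au(s) + Cr₂O₇²⁻(aq) + 14 H⁺(aq)
Q = [Cr₂O₇²⁻]·[H⁺]^14 / ([Au⁺]^6·[Cr³⁺]^2); log Q = -33.102.
E = E° − (0.0592/n) log Q = +0.40 − (0.0592/6)(-33.102) = +0.727 V.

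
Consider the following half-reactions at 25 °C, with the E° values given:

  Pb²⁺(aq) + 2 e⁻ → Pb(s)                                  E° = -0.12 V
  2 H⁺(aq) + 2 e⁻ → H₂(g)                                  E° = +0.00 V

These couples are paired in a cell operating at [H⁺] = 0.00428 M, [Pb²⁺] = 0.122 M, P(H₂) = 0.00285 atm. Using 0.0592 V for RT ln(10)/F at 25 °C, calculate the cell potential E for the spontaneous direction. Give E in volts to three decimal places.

+0.082 V

H⁺/H₂ is the cathode (higher E°), Pb²⁺/Pb the anode: E°cell = +0.00 − (-0.12) = +0.12 V, n = 2.
Overall: 2 H⁺(aq) + Pb(s) → H₂(g) + Pb²⁺(aq)
Q = P(H₂)·[Pb²⁺] / ([H⁺]^2); log Q = 1.278.
E = E° − (0.0592/n) log Q = +0.12 − (0.0592/2)(1.278) = +0.082 V.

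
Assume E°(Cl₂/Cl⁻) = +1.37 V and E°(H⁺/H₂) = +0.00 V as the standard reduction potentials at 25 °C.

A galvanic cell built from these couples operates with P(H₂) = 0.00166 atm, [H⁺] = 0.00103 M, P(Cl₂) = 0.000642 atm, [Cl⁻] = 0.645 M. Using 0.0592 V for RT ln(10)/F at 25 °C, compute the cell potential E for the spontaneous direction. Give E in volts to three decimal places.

Cl₂/Cl⁻ is the cathode (higher E°), H⁺/H₂ the anode: E°cell = +1.37 − (+0.00) = +1.37 V, n = 2.
Overall: Cl₂(g) + H₂(g) → 2 Cl⁻(aq) + 2 H⁺(aq)
Q = [Cl⁻]^2·[H⁺]^2 / (P(Cl₂)·P(H₂)); log Q = -0.383.
E = E° − (0.0592/n) log Q = +1.37 − (0.0592/2)(-0.383) = +1.381 V.

+1.381 V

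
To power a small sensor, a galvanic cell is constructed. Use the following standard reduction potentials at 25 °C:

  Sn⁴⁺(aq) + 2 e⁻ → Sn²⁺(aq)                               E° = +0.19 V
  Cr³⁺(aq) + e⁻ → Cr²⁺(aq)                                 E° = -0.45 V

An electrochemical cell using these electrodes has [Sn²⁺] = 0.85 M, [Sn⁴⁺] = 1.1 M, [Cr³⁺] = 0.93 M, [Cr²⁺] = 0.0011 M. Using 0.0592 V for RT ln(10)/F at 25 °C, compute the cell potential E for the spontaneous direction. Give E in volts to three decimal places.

Sn⁴⁺/Sn²⁺ is the cathode (higher E°), Cr³⁺/Cr²⁺ the anode: E°cell = +0.19 − (-0.45) = +0.64 V, n = 2.
Overall: Sn⁴⁺(aq) + 2 Cr²⁺(aq) → Sn²⁺(aq) + 2 Cr³⁺(aq)
Q = [Sn²⁺]·[Cr³⁺]^2 / ([Sn⁴⁺]·[Cr²⁺]^2); log Q = 5.742.
E = E° − (0.0592/n) log Q = +0.64 − (0.0592/2)(5.742) = +0.470 V.

+0.470 V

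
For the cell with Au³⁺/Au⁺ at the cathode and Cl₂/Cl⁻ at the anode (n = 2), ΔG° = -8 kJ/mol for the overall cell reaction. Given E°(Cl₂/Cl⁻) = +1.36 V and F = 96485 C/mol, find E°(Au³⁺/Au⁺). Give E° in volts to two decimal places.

+1.40 V

E°cell = −ΔG°/(nF) = −(-8×10³)/((2)(96485)) = +0.041 V.
Since Au³⁺/Au⁺ is the cathode and Cl₂/Cl⁻ the anode, E°cell = E°(Au³⁺/Au⁺) − E°(Cl₂/Cl⁻).
So E°(Au³⁺/Au⁺) = E°cell + E°(Cl₂/Cl⁻) = +0.041 + (+1.36) = +1.40 V.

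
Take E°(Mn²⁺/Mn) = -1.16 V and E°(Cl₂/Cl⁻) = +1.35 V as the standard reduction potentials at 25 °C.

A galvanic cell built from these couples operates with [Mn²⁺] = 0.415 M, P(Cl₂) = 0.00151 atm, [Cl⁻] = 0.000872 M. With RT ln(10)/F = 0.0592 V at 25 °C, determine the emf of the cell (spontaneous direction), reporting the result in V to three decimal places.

+2.619 V

Cl₂/Cl⁻ is the cathode (higher E°), Mn²⁺/Mn the anode: E°cell = +1.35 − (-1.16) = +2.51 V, n = 2.
Overall: Cl₂(g) + Mn(s) → 2 Cl⁻(aq) + Mn²⁺(aq)
Q = [Cl⁻]^2·[Mn²⁺] / (P(Cl₂)); log Q = -3.680.
E = E° − (0.0592/n) log Q = +2.51 − (0.0592/2)(-3.680) = +2.619 V.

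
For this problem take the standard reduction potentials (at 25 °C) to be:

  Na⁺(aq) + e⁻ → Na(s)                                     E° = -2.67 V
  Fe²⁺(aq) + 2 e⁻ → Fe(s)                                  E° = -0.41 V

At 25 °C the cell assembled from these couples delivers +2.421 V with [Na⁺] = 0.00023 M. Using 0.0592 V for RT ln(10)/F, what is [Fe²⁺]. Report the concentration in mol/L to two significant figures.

Fe²⁺/Fe is the cathode, Na⁺/Na the anode: E°cell = +2.26 V, n = 2.
Overall reaction: Fe²⁺(aq) + 2 Na(s) → Fe(s) + 2 Na⁺(aq); Q = [Na⁺]^2/[Fe²⁺]^1.
From E = E° − (0.0592/n) log Q: log Q = (E° − E)·n/0.0592 = (+2.26 − (+2.421))·2/0.0592 = -5.4392.
So 1·log[Fe²⁺] = 2·log(0.00023) − log Q = -7.2765 − (-5.4392) = -1.8373; [Fe²⁺] = 10^(-1.8373) ≈ 0.015 M.

0.015 M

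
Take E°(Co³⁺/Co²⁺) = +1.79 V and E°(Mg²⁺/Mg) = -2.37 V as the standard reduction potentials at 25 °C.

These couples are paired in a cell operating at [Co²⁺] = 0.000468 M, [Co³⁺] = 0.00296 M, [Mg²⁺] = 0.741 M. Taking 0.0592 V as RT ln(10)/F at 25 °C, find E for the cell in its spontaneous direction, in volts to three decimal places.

+4.211 V

Co³⁺/Co²⁺ is the cathode (higher E°), Mg²⁺/Mg the anode: E°cell = +1.79 − (-2.37) = +4.16 V, n = 2.
Overall: 2 Co³⁺(aq) + Mg(s) → 2 Co²⁺(aq) + Mg²⁺(aq)
Q = [Co²⁺]^2·[Mg²⁺] / ([Co³⁺]^2); log Q = -1.732.
E = E° − (0.0592/n) log Q = +4.16 − (0.0592/2)(-1.732) = +4.211 V.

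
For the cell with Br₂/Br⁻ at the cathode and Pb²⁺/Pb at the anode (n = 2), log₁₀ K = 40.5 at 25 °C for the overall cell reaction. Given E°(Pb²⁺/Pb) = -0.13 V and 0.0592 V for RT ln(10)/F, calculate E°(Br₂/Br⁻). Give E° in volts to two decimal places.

+1.07 V

E°cell = (0.0592/n)·log K = (0.0592/2)(40.5) = +1.199 V.
Since Br₂/Br⁻ is the cathode and Pb²⁺/Pb the anode, E°cell = E°(Br₂/Br⁻) − E°(Pb²⁺/Pb).
So E°(Br₂/Br⁻) = E°cell + E°(Pb²⁺/Pb) = +1.199 + (-0.13) = +1.07 V.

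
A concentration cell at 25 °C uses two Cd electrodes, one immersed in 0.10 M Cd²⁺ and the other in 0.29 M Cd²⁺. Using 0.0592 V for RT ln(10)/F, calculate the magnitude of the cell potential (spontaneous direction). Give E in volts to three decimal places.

For a concentration cell E°cell = 0. The 0.29 M side is the cathode (reduction is favoured where [Cd²⁺] is higher).
With n = 2, E = −(0.0592/2) log([Cd²⁺]ₐₙ/[Cd²⁺]꜀ₐₜ) = −(0.0592/2) log(0.1/0.29) = −(0.0592/2)(-0.462) = +0.014 V.

+0.014 V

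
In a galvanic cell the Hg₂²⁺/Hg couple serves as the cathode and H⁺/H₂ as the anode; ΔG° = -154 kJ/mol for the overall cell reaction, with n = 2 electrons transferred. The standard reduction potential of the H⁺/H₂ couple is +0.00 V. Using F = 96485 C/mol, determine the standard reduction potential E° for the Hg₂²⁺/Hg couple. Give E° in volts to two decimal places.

+0.80 V

E°cell = −ΔG°/(nF) = −(-154×10³)/((2)(96485)) = +0.798 V.
Since Hg₂²⁺/Hg is the cathode and H⁺/H₂ the anode, E°cell = E°(Hg₂²⁺/Hg) − E°(H⁺/H₂).
So E°(Hg₂²⁺/Hg) = E°cell + E°(H⁺/H₂) = +0.798 + (+0.00) = +0.80 V.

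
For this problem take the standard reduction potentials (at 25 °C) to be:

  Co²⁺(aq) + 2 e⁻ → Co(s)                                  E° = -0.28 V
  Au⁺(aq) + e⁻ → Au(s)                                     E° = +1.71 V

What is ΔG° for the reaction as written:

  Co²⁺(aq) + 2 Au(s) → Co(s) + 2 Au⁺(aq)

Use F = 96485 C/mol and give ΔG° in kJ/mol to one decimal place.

As written, Co²⁺/Co is reduced (cathode) and Au⁺/Au is oxidised (anode), so E°cell = (-0.28) − (+1.71) = -1.99 V.
Balancing electrons gives n = 2.
ΔG° = −nFE° = −(2)(96485)(-1.99) = 384,010 J = +384.0 kJ/mol.

+384.0 kJ/mol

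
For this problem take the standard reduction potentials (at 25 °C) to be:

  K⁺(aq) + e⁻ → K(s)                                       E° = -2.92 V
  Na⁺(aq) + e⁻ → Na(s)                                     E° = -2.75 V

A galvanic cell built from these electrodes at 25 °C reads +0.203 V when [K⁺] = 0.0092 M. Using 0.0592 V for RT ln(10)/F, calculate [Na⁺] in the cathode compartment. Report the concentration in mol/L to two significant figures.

0.033 M

Na⁺/Na is the cathode, K⁺/K the anode: E°cell = +0.17 V, n = 1.
Overall reaction: Na⁺(aq) + K(s) → Na(s) + K⁺(aq); Q = [K⁺]^1/[Na⁺]^1.
From E = E° − (0.0592/n) log Q: log Q = (E° − E)·n/0.0592 = (+0.17 − (+0.203))·1/0.0592 = -0.5574.
So 1·log[Na⁺] = 1·log(0.0092) − log Q = -2.0362 − (-0.5574) = -1.4788; [Na⁺] = 10^(-1.4788) ≈ 0.033 M.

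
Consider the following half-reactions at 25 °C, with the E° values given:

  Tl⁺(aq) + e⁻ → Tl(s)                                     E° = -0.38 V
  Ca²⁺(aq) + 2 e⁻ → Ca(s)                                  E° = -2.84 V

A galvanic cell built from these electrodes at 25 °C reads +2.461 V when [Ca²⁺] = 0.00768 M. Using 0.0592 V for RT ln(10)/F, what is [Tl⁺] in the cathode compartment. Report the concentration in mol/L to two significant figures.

Tl⁺/Tl is the cathode, Ca²⁺/Ca the anode: E°cell = +2.46 V, n = 2.
Overall reaction: 2 Tl⁺(aq) + Ca(s) → 2 Tl(s) + Ca²⁺(aq); Q = [Ca²⁺]^1/[Tl⁺]^2.
From E = E° − (0.0592/n) log Q: log Q = (E° − E)·n/0.0592 = (+2.46 − (+2.461))·2/0.0592 = -0.0338.
So 2·log[Tl⁺] = 1·log(0.00768) − log Q = -2.1146 − (-0.0338) = -2.0808; log[Tl⁺] = -2.0808 / 2 = -1.0404; [Tl⁺] = 10^(-1.0404) ≈ 0.091 M.

0.091 M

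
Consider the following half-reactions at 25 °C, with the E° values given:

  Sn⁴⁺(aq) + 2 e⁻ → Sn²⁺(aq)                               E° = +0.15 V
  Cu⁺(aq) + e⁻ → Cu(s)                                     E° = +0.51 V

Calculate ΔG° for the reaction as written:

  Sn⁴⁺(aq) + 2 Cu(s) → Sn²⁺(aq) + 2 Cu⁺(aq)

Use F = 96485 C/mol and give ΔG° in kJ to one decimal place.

+69.5 kJ

As written, Sn⁴⁺/Sn²⁺ is reduced (cathode) and Cu⁺/Cu is oxidised (anode), so E°cell = (+0.15) − (+0.51) = -0.36 V.
Balancing electrons gives n = 2.
ΔG° = −nFE° = −(2)(96485)(-0.36) = 69,469 J = +69.5 kJ.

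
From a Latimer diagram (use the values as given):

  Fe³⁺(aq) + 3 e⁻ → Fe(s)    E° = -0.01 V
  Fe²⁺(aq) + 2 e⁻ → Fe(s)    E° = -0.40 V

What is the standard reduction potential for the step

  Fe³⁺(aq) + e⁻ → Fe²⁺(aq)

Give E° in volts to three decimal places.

Sequential free energies add, so n₃E°₃ = n₁E°₁ + n₂E°₂.
With n₃ = 3, and the known step contributing 2×(-0.40) V, the unknown satisfies 1·E° = 3×(-0.01) − 2×(-0.40) = +0.770.
E° = +0.770 / 1 = +0.770 V.

+0.770 V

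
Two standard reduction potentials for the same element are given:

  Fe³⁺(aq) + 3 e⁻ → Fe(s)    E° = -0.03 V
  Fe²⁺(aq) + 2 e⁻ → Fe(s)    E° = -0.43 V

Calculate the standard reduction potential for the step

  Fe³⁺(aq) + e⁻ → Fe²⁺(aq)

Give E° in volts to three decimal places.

+0.770 V

Sequential free energies add, so n₃E°₃ = n₁E°₁ + n₂E°₂.
With n₃ = 3, and the known step contributing 2×(-0.43) V, the unknown satisfies 1·E° = 3×(-0.03) − 2×(-0.43) = +0.770.
E° = +0.770 / 1 = +0.770 V.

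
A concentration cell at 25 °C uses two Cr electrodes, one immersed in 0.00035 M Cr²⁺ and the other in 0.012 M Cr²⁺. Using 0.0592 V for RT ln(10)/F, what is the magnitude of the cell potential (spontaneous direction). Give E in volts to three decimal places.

For a concentration cell E°cell = 0. The 0.012 M side is the cathode (reduction is favoured where [Cr²⁺] is higher).
With n = 2, E = −(0.0592/2) log([Cr²⁺]ₐₙ/[Cr²⁺]꜀ₐₜ) = −(0.0592/2) log(0.00035/0.012) = −(0.0592/2)(-1.535) = +0.045 V.

+0.045 V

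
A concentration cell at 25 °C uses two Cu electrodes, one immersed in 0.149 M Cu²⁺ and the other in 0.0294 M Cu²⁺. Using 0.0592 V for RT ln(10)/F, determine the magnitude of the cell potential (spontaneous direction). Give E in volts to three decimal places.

+0.021 V

For a concentration cell E°cell = 0. The 0.149 M side is the cathode (reduction is favoured where [Cu²⁺] is higher).
With n = 2, E = −(0.0592/2) log([Cu²⁺]ₐₙ/[Cu²⁺]꜀ₐₜ) = −(0.0592/2) log(0.0294/0.149) = −(0.0592/2)(-0.705) = +0.021 V.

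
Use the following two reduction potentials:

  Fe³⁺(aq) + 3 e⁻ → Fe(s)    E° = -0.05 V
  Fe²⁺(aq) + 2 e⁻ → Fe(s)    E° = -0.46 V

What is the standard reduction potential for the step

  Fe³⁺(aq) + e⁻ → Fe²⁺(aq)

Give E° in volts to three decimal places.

Sequential free energies add, so n₃E°₃ = n₁E°₁ + n₂E°₂.
With n₃ = 3, and the known step contributing 2×(-0.46) V, the unknown satisfies 1·E° = 3×(-0.05) − 2×(-0.46) = +0.770.
E° = +0.770 / 1 = +0.770 V.

+0.770 V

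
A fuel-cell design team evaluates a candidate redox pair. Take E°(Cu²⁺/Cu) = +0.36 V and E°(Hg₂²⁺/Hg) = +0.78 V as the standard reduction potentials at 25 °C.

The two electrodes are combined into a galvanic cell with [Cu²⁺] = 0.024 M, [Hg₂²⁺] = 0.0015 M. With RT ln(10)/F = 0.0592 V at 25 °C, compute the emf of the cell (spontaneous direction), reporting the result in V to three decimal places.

Hg₂²⁺/Hg is the cathode (higher E°), Cu²⁺/Cu the anode: E°cell = +0.78 − (+0.36) = +0.42 V, n = 2.
Overall: Hg₂²⁺(aq) + Cu(s) → 2 Hg(l) + Cu²⁺(aq)
Q = [Cu²⁺] / ([Hg₂²⁺]); log Q = 1.204.
E = E° − (0.0592/n) log Q = +0.42 − (0.0592/2)(1.204) = +0.384 V.

+0.384 V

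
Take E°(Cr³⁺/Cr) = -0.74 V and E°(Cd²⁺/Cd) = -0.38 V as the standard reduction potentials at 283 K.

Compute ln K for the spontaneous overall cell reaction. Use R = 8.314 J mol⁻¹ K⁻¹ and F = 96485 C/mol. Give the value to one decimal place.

Cathode: Cd²⁺/Cd; anode: Cr³⁺/Cr. E°cell = (-0.38) − (-0.74) = +0.36 V, with n = 6.
ΔG° = −nFE° = −RT ln K, so ln K = nFE°/(RT) = (6)(96485)(+0.36) / ((8.314)(283)) = 88.576.

88.6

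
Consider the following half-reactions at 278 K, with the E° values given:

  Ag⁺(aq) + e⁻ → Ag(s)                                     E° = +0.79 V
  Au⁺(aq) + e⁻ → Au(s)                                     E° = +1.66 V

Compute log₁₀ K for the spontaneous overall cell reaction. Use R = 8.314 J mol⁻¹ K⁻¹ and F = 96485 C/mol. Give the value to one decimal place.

15.8

Cathode: Au⁺/Au; anode: Ag⁺/Ag. E°cell = (+1.66) − (+0.79) = +0.87 V, with n = 1.
ΔG° = −nFE° = −RT ln K, so ln K = nFE°/(RT) = (1)(96485)(+0.87) / ((8.314)(278)) = 36.318.
log₁₀ K = 36.318 / ln 10 = 15.8.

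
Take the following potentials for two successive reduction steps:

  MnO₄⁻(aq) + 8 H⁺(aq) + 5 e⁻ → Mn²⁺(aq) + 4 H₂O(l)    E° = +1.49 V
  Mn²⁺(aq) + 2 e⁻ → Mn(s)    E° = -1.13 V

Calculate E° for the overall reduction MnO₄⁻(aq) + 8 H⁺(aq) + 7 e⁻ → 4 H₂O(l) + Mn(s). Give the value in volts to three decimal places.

+0.741 V

Adding the free-energy changes (−nFE°) of the two steps gives −n₃FE°₃ = −n₁FE°₁ − n₂FE°₂.
E°₃ = (5×+1.49 + 2×-1.13) / 7 = (+5.190) / 7 = +0.741 V.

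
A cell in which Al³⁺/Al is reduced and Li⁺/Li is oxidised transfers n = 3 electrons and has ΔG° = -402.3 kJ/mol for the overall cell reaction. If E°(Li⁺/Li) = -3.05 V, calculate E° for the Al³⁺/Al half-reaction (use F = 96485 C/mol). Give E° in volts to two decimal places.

E°cell = −ΔG°/(nF) = −(-402.3×10³)/((3)(96485)) = +1.390 V.
Since Al³⁺/Al is the cathode and Li⁺/Li the anode, E°cell = E°(Al³⁺/Al) − E°(Li⁺/Li).
So E°(Al³⁺/Al) = E°cell + E°(Li⁺/Li) = +1.390 + (-3.05) = -1.66 V.

-1.66 V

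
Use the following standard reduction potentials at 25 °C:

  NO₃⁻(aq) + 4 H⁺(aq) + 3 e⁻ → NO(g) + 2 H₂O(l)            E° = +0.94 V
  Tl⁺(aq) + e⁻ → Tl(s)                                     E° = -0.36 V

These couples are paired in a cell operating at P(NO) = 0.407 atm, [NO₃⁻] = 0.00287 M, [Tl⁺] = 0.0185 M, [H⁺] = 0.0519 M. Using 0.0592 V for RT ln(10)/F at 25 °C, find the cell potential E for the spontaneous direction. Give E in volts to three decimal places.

NO₃⁻/NO is the cathode (higher E°), Tl⁺/Tl the anode: E°cell = +0.94 − (-0.36) = +1.30 V, n = 3.
Overall: NO₃⁻(aq) + 4 H⁺(aq) + 3 Tl(s) → NO(g) + 2 H₂O(l) + 3 Tl⁺(aq)
Q = P(NO)·[Tl⁺]^3 / ([NO₃⁻]·[H⁺]^4); log Q = 2.093.
E = E° − (0.0592/n) log Q = +1.30 − (0.0592/3)(2.093) = +1.259 V.

+1.259 V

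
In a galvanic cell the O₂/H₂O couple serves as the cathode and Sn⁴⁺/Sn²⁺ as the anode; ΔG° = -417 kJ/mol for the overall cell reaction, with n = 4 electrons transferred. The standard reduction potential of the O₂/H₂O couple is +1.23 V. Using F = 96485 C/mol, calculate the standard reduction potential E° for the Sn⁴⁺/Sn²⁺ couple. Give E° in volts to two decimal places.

+0.15 V

E°cell = −ΔG°/(nF) = −(-417×10³)/((4)(96485)) = +1.080 V.
Since O₂/H₂O is the cathode and Sn⁴⁺/Sn²⁺ the anode, E°cell = E°(O₂/H₂O) − E°(Sn⁴⁺/Sn²⁺).
So E°(Sn⁴⁺/Sn²⁺) = E°(O₂/H₂O) − E°cell = (+1.23) − (+1.080) = +0.15 V.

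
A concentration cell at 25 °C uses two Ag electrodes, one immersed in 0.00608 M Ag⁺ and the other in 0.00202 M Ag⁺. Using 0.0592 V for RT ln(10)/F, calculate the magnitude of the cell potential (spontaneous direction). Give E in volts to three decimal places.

For a concentration cell E°cell = 0. The 0.00608 M side is the cathode (reduction is favoured where [Ag⁺] is higher).
With n = 1, E = −(0.0592/1) log([Ag⁺]ₐₙ/[Ag⁺]꜀ₐₜ) = −(0.0592/1) log(0.00202/0.00608) = −(0.0592/1)(-0.479) = +0.028 V.

+0.028 V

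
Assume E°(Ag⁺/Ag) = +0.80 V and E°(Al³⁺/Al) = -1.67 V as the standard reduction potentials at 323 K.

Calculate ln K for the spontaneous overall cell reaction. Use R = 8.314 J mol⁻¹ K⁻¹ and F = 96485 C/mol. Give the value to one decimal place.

Cathode: Ag⁺/Ag; anode: Al³⁺/Al. E°cell = (+0.80) − (-1.67) = +2.47 V, with n = 3.
ΔG° = −nFE° = −RT ln K, so ln K = nFE°/(RT) = (3)(96485)(+2.47) / ((8.314)(323)) = 266.235.

266.2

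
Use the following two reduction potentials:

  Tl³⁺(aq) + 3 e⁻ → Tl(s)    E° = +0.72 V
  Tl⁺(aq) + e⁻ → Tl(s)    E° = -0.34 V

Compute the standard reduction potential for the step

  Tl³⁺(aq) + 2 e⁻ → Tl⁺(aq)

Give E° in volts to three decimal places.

+1.250 V

Sequential free energies add, so n₃E°₃ = n₁E°₁ + n₂E°₂.
With n₃ = 3, and the known step contributing 1×(-0.34) V, the unknown satisfies 2·E° = 3×(+0.72) − 1×(-0.34) = +2.500.
E° = +2.500 / 2 = +1.250 V.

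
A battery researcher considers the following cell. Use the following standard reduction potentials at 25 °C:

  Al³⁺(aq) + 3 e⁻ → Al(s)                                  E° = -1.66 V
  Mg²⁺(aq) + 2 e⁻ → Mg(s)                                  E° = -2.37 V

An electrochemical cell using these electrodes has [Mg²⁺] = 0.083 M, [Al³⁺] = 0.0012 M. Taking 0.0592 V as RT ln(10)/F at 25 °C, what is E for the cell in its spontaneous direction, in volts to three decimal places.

+0.684 V

Al³⁺/Al is the cathode (higher E°), Mg²⁺/Mg the anode: E°cell = -1.66 − (-2.37) = +0.71 V, n = 6.
Overall: 2 Al³⁺(aq) + 3 Mg(s) → 2 Al(s) + 3 Mg²⁺(aq)
Q = [Mg²⁺]^3 / ([Al³⁺]^2); log Q = 2.599.
E = E° − (0.0592/n) log Q = +0.71 − (0.0592/6)(2.599) = +0.684 V.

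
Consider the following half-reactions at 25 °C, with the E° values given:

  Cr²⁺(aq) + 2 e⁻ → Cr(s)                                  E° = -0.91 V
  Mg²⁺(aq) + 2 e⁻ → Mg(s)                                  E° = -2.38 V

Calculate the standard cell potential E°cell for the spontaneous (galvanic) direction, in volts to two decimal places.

The Cr²⁺/Cr couple has the higher reduction potential, so it is the cathode; Mg²⁺/Mg is oxidised at the anode.
E°cell = E°(cathode) − E°(anode) = (-0.91) − (-2.38) = +1.47 V.
Since E°cell > 0, the reaction is spontaneous under standard conditions.

+1.47 V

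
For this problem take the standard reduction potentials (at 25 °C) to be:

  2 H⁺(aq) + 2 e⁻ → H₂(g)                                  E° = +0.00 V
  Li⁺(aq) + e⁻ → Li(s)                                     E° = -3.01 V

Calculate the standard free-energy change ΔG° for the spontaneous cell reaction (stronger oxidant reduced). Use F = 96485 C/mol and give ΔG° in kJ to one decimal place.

-580.8 kJ

H⁺/H₂ (E° = +0.00 V) is the cathode; Li⁺/Li (E° = -3.01 V) is the anode, so E°cell = +3.01 V.
Balancing electrons gives n = 2 (lcm of 2 and 1).
ΔG° = −nFE° = −(2)(96485)(+3.01) = -580,840 J = -580.8 kJ.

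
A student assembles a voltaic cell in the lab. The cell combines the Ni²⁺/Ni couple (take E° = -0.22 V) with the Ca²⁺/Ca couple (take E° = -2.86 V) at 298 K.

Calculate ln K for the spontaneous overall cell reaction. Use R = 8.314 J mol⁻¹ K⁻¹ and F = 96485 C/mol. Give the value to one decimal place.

Cathode: Ni²⁺/Ni; anode: Ca²⁺/Ca. E°cell = (-0.22) − (-2.86) = +2.64 V, with n = 2.
ΔG° = −nFE° = −RT ln K, so ln K = nFE°/(RT) = (2)(96485)(+2.64) / ((8.314)(298)) = 205.621.

205.6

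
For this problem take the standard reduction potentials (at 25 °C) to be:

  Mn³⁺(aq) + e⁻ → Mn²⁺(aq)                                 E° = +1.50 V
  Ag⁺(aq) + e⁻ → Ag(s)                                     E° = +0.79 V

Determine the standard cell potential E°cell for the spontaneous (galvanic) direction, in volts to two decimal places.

The Mn³⁺/Mn²⁺ couple has the higher reduction potential, so it is the cathode; Ag⁺/Ag is oxidised at the anode.
E°cell = E°(cathode) − E°(anode) = (+1.50) − (+0.79) = +0.71 V.
Since E°cell > 0, the reaction is spontaneous under standard conditions.

+0.71 V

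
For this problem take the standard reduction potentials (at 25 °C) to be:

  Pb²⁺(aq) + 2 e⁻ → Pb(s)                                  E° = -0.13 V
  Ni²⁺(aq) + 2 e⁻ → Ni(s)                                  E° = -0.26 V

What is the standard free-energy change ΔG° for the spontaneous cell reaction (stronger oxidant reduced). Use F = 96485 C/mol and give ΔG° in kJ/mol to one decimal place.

Pb²⁺/Pb (E° = -0.13 V) is the cathode; Ni²⁺/Ni (E° = -0.26 V) is the anode, so E°cell = +0.13 V.
Balancing electrons gives n = 2 (lcm of 2 and 2).
ΔG° = −nFE° = −(2)(96485)(+0.13) = -25,086 J = -25.1 kJ/mol.

-25.1 kJ/mol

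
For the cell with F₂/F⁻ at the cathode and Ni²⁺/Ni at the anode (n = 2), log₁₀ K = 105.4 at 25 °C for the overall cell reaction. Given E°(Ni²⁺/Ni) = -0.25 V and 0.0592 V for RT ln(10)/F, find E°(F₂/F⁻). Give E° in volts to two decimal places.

E°cell = (0.0592/n)·log K = (0.0592/2)(105.4) = +3.120 V.
Since F₂/F⁻ is the cathode and Ni²⁺/Ni the anode, E°cell = E°(F₂/F⁻) − E°(Ni²⁺/Ni).
So E°(F₂/F⁻) = E°cell + E°(Ni²⁺/Ni) = +3.120 + (-0.25) = +2.87 V.

+2.87 V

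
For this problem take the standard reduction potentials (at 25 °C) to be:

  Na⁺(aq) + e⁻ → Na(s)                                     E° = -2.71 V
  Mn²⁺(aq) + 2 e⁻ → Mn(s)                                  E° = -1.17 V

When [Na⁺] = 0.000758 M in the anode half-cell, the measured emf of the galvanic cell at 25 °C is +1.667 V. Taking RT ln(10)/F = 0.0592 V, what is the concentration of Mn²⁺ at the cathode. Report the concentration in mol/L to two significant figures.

0.011 M

Mn²⁺/Mn is the cathode, Na⁺/Na the anode: E°cell = +1.54 V, n = 2.
Overall reaction: Mn²⁺(aq) + 2 Na(s) → Mn(s) + 2 Na⁺(aq); Q = [Na⁺]^2/[Mn²⁺]^1.
From E = E° − (0.0592/n) log Q: log Q = (E° − E)·n/0.0592 = (+1.54 − (+1.667))·2/0.0592 = -4.2905.
So 1·log[Mn²⁺] = 2·log(0.000758) − log Q = -6.2407 − (-4.2905) = -1.9502; [Mn²⁺] = 10^(-1.9502) ≈ 0.011 M.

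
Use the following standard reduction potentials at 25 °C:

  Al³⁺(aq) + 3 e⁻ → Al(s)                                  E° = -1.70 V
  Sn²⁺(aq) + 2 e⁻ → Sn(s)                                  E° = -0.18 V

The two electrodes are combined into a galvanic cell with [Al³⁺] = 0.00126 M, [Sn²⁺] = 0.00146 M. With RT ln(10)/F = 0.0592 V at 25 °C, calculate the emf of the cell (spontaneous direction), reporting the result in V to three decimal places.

+1.493 V

Sn²⁺/Sn is the cathode (higher E°), Al³⁺/Al the anode: E°cell = -0.18 − (-1.70) = +1.52 V, n = 6.
Overall: 3 Sn²⁺(aq) + 2 Al(s) → 3 Sn(s) + 2 Al³⁺(aq)
Q = [Al³⁺]^2 / ([Sn²⁺]^3); log Q = 2.708.
E = E° − (0.0592/n) log Q = +1.52 − (0.0592/6)(2.708) = +1.493 V.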